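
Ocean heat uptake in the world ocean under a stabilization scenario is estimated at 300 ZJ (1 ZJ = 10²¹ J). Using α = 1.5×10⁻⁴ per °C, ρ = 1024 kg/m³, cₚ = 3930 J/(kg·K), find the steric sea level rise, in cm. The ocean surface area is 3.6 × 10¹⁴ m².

Δh = 3.11 cm

Per unit area: Q = 300×10²¹ / (3.6×10¹⁴) ≈ 8.333×10⁸ J/m²
Δh = αQ/(ρcₚ) = 1.5×10⁻⁴ × 8.333×10⁸ / (1024 × 3930) ≈ 0.03106 m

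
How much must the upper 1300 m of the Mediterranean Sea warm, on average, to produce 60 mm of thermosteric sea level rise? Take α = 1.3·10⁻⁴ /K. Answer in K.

ΔT = Δh/(αH) = 0.06 / (1.3×10⁻⁴ × 1300) ≈ 0.3550 K

0.355 K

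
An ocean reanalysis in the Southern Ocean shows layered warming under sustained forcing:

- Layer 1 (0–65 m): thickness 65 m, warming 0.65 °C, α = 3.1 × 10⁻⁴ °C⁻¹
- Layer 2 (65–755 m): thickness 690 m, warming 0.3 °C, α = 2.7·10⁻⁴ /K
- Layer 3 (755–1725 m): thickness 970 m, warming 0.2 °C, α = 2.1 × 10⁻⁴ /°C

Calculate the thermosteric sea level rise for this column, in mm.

Δh = 110 mm

3.1×10⁻⁴ × 0.65 × 65 = 0.0130975 m
Layer 2: 0.3 × 690 × 2.7×10⁻⁴ = 0.05589 m
2.1×10⁻⁴ × 0.2 × 970 = 0.04074 m
Δh = 0.0130975 + 0.05589 + 0.04074 = 0.1097275 m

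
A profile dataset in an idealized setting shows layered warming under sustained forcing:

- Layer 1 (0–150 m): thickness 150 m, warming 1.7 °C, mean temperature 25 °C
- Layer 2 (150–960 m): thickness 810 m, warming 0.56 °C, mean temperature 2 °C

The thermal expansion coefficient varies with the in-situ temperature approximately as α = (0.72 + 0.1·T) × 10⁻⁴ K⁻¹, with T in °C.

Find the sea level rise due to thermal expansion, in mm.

Δh ≈ 124 mm

Layer 1: α = (0.72 + 0.1×25)×10⁻⁴ = 3.22×10⁻⁴ K⁻¹
Layer 2: α = (0.72 + 0.1×2)×10⁻⁴ = 0.92×10⁻⁴ K⁻¹
3.22×10⁻⁴ × 1.7 × 150 = 0.08211 m
150–960 m: 810 × 0.56 × 0.92×10⁻⁴ = 0.0417312 m
Δh = 0.08211 + 0.0417312 = 0.1238412 m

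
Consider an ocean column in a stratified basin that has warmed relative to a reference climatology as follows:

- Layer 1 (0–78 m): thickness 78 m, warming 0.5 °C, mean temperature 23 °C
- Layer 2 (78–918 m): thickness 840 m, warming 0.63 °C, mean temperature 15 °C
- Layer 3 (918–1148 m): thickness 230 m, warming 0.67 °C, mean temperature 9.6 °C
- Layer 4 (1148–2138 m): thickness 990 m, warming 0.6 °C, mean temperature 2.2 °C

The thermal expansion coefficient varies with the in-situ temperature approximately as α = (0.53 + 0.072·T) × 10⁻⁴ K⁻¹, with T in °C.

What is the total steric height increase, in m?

Layer 1: α = (0.53 + 0.072×23)×10⁻⁴ = 2.186×10⁻⁴ K⁻¹
Layer 2: α = (0.53 + 0.072×15)×10⁻⁴ = 1.61×10⁻⁴ K⁻¹
Layer 3: α = (0.53 + 0.072×9.6)×10⁻⁴ = 1.2212×10⁻⁴ K⁻¹
Layer 4: α = (0.53 + 0.072×2.2)×10⁻⁴ = 0.6884×10⁻⁴ K⁻¹
0–78 m: 78 × 0.5 × 2.186×10⁻⁴ = 0.0085254 m
0.63 × 1.61×10⁻⁴ × 840 = 0.0852012 m
918–1148 m: 1.2212×10⁻⁴ × 230 × 0.67 = 0.018818692 m
Layer 4: 990 × 0.6 × 0.6884×10⁻⁴ = 0.04089096 m
Δh = 0.0085254 + 0.0852012 + 0.018818692 + 0.04089096 = 0.153436252 m ≈ 0.153 m

0.153 m of thermosteric rise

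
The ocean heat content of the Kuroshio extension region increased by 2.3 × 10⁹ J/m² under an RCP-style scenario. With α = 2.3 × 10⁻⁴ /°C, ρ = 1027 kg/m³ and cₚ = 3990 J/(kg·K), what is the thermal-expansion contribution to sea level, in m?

Δh = αQ/(ρcₚ) = 2.3×10⁻⁴ × 2.3×10⁹ / (1027 × 3990) ≈ 0.12910 m

Δh ≈ 0.129 m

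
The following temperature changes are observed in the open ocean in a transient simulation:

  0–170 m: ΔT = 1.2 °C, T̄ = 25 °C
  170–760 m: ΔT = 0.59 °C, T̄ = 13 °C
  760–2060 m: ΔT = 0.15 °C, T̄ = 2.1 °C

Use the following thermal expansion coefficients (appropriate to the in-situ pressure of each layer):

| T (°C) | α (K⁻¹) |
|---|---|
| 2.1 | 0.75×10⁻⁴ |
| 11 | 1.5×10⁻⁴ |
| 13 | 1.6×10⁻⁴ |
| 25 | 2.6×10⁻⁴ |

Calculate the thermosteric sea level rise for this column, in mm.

Layer 1 at 25 °C → α = 2.6×10⁻⁴ K⁻¹
Layer 2 at 13 °C → α = 1.6×10⁻⁴ K⁻¹
Layer 3 at 2.1 °C → α = 0.75×10⁻⁴ K⁻¹
0–170 m: 170 × 2.6×10⁻⁴ × 1.2 = 0.05304 m
170–760 m: 590 × 0.59 × 1.6×10⁻⁴ = 0.055696 m
0.15 × 0.75×10⁻⁴ × 1300 = 0.014625 m
Δh = 0.05304 + 0.055696 + 0.014625 = 0.123361 m ≈ 123 mm

about 123 mm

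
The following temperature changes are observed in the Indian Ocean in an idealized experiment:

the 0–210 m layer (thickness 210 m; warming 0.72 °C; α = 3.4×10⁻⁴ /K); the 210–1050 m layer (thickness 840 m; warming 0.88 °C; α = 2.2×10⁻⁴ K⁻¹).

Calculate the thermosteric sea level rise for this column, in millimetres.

about 214 mm

Layer 1: 3.4×10⁻⁴ × 210 × 0.72 = 0.051408 m
0.88 × 840 × 2.2×10⁻⁴ = 0.162624 m
Δh = 0.051408 + 0.162624 = 0.214032 m ≈ 214 mm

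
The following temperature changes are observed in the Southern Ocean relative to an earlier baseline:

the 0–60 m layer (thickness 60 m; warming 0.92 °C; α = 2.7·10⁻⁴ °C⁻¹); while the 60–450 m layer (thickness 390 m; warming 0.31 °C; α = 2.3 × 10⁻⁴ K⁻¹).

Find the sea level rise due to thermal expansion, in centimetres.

60 × 2.7×10⁻⁴ × 0.92 = 0.014904 m
0.31 × 2.3×10⁻⁴ × 390 = 0.027807 m
Δh = 0.014904 + 0.027807 = 0.042711 m ≈ 4.27 cm

4.27 cm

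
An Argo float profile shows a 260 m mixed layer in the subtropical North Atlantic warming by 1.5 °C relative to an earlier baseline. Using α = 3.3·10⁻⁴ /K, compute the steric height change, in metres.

Δh = αΔT·H = 3.3×10⁻⁴ × 1.5 × 260 = 0.12870 m

0.129 m of thermosteric rise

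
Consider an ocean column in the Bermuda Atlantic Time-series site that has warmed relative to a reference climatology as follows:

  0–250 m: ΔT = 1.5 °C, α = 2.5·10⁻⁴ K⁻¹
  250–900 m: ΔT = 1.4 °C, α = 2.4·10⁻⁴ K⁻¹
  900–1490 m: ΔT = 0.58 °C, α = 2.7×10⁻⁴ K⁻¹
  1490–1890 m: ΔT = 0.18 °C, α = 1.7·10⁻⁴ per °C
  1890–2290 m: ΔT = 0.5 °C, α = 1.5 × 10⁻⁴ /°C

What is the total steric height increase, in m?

0.447 m

2.5×10⁻⁴ × 250 × 1.5 = 0.09375 m
250–900 m: 650 × 2.4×10⁻⁴ × 1.4 = 0.21840 m
Layer 3: 590 × 2.7×10⁻⁴ × 0.58 = 0.092394 m
Layer 4: 400 × 1.7×10⁻⁴ × 0.18 = 0.01224 m
0.5 × 1.5×10⁻⁴ × 400 = 0.03000 m
Δh = 0.09375 + 0.21840 + 0.092394 + 0.01224 + 0.03000 = 0.446784 m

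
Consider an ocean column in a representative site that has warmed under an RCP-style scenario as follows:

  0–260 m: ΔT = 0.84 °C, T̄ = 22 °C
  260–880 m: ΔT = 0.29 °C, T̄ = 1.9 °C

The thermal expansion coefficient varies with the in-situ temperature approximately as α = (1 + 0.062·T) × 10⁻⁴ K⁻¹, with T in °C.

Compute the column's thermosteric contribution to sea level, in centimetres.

Δh = 7.2 cm

Layer 1: α = (1 + 0.062×22)×10⁻⁴ = 2.364×10⁻⁴ K⁻¹
Layer 2: α = (1 + 0.062×1.9)×10⁻⁴ = 1.1178×10⁻⁴ K⁻¹
0–260 m: 260 × 0.84 × 2.364×10⁻⁴ = 0.05162976 m
Layer 2: 0.29 × 1.1178×10⁻⁴ × 620 = 0.020098044 m
Δh = 0.05162976 + 0.020098044 = 0.071727804 m ≈ 7.2 cm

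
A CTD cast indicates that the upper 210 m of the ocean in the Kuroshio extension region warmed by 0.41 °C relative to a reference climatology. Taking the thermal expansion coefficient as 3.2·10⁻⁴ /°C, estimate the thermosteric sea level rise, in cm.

about 2.8 cm

Δh = αΔT·H = 3.2×10⁻⁴ × 0.41 × 210 = 0.027552 m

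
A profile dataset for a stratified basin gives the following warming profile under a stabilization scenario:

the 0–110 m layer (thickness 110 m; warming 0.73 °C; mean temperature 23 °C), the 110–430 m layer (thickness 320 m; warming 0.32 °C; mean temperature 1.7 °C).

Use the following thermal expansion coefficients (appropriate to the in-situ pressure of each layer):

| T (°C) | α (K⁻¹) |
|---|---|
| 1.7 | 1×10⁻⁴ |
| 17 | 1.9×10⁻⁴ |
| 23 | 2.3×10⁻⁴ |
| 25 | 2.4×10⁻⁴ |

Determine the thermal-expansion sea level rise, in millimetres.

Layer 1 at 23 °C → α = 2.3×10⁻⁴ K⁻¹
Layer 2 at 1.7 °C → α = 1×10⁻⁴ K⁻¹
2.3×10⁻⁴ × 110 × 0.73 = 0.018469 m
Layer 2: 320 × 1×10⁻⁴ × 0.32 = 0.01024 m
Δh = 0.018469 + 0.01024 = 0.028709 m ≈ 28.7 mm

28.7 mm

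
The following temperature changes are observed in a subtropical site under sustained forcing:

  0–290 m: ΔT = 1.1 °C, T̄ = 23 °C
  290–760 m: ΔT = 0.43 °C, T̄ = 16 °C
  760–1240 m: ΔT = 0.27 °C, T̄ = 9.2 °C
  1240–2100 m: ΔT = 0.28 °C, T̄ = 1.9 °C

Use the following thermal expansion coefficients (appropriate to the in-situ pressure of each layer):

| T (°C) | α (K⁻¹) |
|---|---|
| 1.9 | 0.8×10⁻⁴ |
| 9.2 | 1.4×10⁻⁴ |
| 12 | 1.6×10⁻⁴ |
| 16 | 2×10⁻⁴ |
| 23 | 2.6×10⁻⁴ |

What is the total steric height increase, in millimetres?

161 mm

Layer 1 at 23 °C → α = 2.6×10⁻⁴ K⁻¹
Layer 2 at 16 °C → α = 2×10⁻⁴ K⁻¹
Layer 3 at 9.2 °C → α = 1.4×10⁻⁴ K⁻¹
Layer 4 at 1.9 °C → α = 0.8×10⁻⁴ K⁻¹
0–290 m: 290 × 2.6×10⁻⁴ × 1.1 = 0.08294 m
290–760 m: 2×10⁻⁴ × 470 × 0.43 = 0.04042 m
0.27 × 1.4×10⁻⁴ × 480 = 0.018144 m
1240–2100 m: 860 × 0.8×10⁻⁴ × 0.28 = 0.019264 m
Δh = 0.08294 + 0.04042 + 0.018144 + 0.019264 = 0.160768 m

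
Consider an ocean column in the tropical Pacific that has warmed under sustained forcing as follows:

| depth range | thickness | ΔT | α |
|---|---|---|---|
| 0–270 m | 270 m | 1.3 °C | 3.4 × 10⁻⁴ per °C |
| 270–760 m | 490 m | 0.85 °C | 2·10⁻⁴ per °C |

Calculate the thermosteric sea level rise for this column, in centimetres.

Layer 1: 3.4×10⁻⁴ × 1.3 × 270 = 0.11934 m
Layer 2: 2×10⁻⁴ × 0.85 × 490 = 0.08330 m
Δh = 0.11934 + 0.08330 = 0.20264 m ≈ 20 cm

Δh = 20 cm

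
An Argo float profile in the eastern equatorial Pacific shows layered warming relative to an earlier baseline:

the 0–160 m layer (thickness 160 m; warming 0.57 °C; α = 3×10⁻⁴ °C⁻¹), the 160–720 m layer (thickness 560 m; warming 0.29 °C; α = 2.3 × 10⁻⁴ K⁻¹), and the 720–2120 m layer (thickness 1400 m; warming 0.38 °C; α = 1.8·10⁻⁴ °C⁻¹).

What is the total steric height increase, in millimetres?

160 mm of thermosteric rise

Layer 1: 160 × 3×10⁻⁴ × 0.57 = 0.02736 m
2.3×10⁻⁴ × 0.29 × 560 = 0.037352 m
Layer 3: 1.8×10⁻⁴ × 0.38 × 1400 = 0.09576 m
Δh = 0.02736 + 0.037352 + 0.09576 = 0.160472 m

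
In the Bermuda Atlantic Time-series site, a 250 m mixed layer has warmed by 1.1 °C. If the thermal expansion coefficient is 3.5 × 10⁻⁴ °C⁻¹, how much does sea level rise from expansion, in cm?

about 9.63 cm

Δh = αΔT·H = 3.5×10⁻⁴ × 1.1 × 250 = 0.09625 m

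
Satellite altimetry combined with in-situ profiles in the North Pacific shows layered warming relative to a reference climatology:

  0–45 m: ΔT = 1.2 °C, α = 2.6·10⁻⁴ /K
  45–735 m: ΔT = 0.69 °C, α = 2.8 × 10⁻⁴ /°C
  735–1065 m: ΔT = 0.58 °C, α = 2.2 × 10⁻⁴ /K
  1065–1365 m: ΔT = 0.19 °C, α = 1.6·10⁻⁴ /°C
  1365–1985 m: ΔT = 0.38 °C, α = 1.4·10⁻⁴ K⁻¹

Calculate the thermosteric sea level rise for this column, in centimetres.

0–45 m: 1.2 × 45 × 2.6×10⁻⁴ = 0.01404 m
45–735 m: 0.69 × 690 × 2.8×10⁻⁴ = 0.133308 m
735–1065 m: 330 × 0.58 × 2.2×10⁻⁴ = 0.042108 m
300 × 1.6×10⁻⁴ × 0.19 = 0.00912 m
1365–1985 m: 0.38 × 620 × 1.4×10⁻⁴ = 0.032984 m
Δh = 0.01404 + 0.133308 + 0.042108 + 0.00912 + 0.032984 = 0.23156 m ≈ 23.2 cm

23.2 cm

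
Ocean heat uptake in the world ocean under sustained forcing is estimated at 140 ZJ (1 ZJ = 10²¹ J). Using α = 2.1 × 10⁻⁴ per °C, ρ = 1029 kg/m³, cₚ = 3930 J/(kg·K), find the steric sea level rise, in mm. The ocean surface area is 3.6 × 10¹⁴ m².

Per unit area: Q = 140×10²¹ / (3.6×10¹⁴) ≈ 3.889×10⁸ J/m²
Δh = αQ/(ρcₚ) = 2.1×10⁻⁴ × 3.889×10⁸ / (1029 × 3930) ≈ 0.020195 m

20.2 mm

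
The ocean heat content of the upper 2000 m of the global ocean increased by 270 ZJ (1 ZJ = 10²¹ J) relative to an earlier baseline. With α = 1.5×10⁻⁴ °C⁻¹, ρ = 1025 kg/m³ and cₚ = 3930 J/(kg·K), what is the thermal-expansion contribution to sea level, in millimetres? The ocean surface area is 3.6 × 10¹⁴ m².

Per unit area: Q = 270×10²¹ / (3.6×10¹⁴) = 7.5×10⁸ J/m²
Δh = αQ/(ρcₚ) = 1.5×10⁻⁴ × 7.5×10⁸ / (1025 × 3930) ≈ 0.027928 m

28 mm of thermosteric rise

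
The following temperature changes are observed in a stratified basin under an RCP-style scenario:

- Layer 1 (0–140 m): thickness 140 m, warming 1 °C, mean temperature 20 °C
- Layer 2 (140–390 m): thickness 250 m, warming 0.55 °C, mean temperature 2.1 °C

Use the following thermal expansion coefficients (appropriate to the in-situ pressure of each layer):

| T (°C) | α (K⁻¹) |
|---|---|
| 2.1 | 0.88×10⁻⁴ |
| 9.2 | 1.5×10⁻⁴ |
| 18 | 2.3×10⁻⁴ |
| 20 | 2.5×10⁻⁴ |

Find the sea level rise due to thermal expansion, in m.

Layer 1 at 20 °C → α = 2.5×10⁻⁴ K⁻¹
Layer 2 at 2.1 °C → α = 0.88×10⁻⁴ K⁻¹
0–140 m: 2.5×10⁻⁴ × 1 × 140 = 0.03500 m
Layer 2: 0.88×10⁻⁴ × 250 × 0.55 = 0.01210 m
Δh = 0.03500 + 0.01210 = 0.04710 m ≈ 0.0471 m

0.0471 m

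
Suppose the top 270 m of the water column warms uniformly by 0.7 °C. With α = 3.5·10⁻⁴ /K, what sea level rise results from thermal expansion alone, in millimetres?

Δh = αΔT·H = 3.5×10⁻⁴ × 0.7 × 270 = 0.06615 m

66 mm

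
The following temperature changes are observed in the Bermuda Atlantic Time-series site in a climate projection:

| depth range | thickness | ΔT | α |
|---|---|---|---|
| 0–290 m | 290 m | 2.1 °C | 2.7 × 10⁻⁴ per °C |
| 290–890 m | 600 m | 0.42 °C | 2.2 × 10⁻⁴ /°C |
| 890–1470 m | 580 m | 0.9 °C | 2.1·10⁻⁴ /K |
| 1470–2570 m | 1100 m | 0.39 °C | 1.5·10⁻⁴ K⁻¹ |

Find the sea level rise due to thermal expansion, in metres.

about 0.39 m

290 × 2.7×10⁻⁴ × 2.1 = 0.16443 m
2.2×10⁻⁴ × 600 × 0.42 = 0.05544 m
Layer 3: 2.1×10⁻⁴ × 580 × 0.9 = 0.10962 m
Layer 4: 1.5×10⁻⁴ × 0.39 × 1100 = 0.06435 m
Δh = 0.16443 + 0.05544 + 0.10962 + 0.06435 = 0.39384 m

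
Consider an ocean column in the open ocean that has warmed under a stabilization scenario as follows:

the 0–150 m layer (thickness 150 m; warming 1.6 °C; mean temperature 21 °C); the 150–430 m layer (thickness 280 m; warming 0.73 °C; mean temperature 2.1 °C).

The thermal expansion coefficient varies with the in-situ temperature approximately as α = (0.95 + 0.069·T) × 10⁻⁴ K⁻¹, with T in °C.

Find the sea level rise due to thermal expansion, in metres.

Layer 1: α = (0.95 + 0.069×21)×10⁻⁴ = 2.399×10⁻⁴ K⁻¹
Layer 2: α = (0.95 + 0.069×2.1)×10⁻⁴ = 1.0949×10⁻⁴ K⁻¹
150 × 1.6 × 2.399×10⁻⁴ = 0.057576 m
150–430 m: 280 × 0.73 × 1.0949×10⁻⁴ = 0.022379756 m
Δh = 0.057576 + 0.022379756 = 0.079955756 m

0.0800 m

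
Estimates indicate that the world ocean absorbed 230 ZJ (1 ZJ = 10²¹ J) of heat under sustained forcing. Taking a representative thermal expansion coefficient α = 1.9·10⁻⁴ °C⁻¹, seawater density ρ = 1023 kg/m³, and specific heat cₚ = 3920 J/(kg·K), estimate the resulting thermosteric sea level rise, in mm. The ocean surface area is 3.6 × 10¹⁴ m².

Per unit area: Q = 230×10²¹ / (3.6×10¹⁴) ≈ 6.389×10⁸ J/m²
Δh = αQ/(ρcₚ) = 1.9×10⁻⁴ × 6.389×10⁸ / (1023 × 3920) ≈ 0.030271 m

30.3 mm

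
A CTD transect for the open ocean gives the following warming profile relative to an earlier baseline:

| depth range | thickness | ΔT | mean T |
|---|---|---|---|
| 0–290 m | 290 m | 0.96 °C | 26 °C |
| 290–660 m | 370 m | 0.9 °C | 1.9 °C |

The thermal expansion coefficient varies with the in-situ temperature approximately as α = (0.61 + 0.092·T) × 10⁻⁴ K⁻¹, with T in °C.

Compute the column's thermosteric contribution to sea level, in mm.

Δh ≈ 110 mm

Layer 1: α = (0.61 + 0.092×26)×10⁻⁴ = 3.002×10⁻⁴ K⁻¹
Layer 2: α = (0.61 + 0.092×1.9)×10⁻⁴ = 0.7848×10⁻⁴ K⁻¹
0–290 m: 0.96 × 290 × 3.002×10⁻⁴ = 0.08357568 m
Layer 2: 0.7848×10⁻⁴ × 370 × 0.9 = 0.02613384 m
Δh = 0.08357568 + 0.02613384 = 0.10970952 m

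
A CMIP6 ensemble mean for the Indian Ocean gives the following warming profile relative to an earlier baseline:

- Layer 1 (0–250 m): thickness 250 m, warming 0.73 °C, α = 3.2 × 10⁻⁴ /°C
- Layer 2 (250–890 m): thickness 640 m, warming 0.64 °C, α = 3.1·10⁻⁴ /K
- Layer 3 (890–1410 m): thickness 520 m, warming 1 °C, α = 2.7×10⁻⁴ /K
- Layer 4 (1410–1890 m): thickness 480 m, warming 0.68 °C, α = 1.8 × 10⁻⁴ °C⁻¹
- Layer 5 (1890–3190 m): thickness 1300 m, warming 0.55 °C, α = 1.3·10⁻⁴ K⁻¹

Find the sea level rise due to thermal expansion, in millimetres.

Δh ≈ 477 mm

Layer 1: 250 × 3.2×10⁻⁴ × 0.73 = 0.05840 m
Layer 2: 0.64 × 3.1×10⁻⁴ × 640 = 0.126976 m
2.7×10⁻⁴ × 520 × 1 = 0.14040 m
Layer 4: 1.8×10⁻⁴ × 480 × 0.68 = 0.058752 m
1890–3190 m: 1.3×10⁻⁴ × 1300 × 0.55 = 0.09295 m
Δh = 0.05840 + 0.126976 + 0.14040 + 0.058752 + 0.09295 = 0.477478 m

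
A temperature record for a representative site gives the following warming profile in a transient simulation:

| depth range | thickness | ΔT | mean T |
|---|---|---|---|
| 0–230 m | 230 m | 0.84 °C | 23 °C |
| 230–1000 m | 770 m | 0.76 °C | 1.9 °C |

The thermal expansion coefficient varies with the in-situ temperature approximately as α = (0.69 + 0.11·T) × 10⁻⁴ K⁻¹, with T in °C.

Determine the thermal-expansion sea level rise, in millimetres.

Layer 1: α = (0.69 + 0.11×23)×10⁻⁴ = 3.22×10⁻⁴ K⁻¹
Layer 2: α = (0.69 + 0.11×1.9)×10⁻⁴ = 0.899×10⁻⁴ K⁻¹
0–230 m: 0.84 × 230 × 3.22×10⁻⁴ = 0.0622104 m
Layer 2: 0.899×10⁻⁴ × 770 × 0.76 = 0.05260948 m
Δh = 0.0622104 + 0.05260948 = 0.11481988 m ≈ 110 mm

Δh = 110 mm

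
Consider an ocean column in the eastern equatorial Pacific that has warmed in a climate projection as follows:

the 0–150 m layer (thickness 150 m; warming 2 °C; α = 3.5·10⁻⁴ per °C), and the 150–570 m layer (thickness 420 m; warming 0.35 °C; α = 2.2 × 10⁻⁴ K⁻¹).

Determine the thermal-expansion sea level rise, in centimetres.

about 13.7 cm

Layer 1: 2 × 150 × 3.5×10⁻⁴ = 0.10500 m
2.2×10⁻⁴ × 0.35 × 420 = 0.03234 m
Δh = 0.10500 + 0.03234 = 0.13734 m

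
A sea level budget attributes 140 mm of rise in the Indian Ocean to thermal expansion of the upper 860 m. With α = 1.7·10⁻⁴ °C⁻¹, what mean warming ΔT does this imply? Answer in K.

0.958 K

ΔT = Δh/(αH) = 0.14 / (1.7×10⁻⁴ × 860) ≈ 0.9576 K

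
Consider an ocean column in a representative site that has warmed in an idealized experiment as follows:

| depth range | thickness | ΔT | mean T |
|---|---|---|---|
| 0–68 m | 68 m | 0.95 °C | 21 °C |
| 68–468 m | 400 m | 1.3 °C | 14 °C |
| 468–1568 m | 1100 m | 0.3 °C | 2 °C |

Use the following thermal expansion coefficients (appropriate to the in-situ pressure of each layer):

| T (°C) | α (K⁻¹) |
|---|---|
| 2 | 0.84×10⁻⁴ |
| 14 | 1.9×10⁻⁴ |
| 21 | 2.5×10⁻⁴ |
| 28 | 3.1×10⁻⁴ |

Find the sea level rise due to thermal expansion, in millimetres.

Layer 1 at 21 °C → α = 2.5×10⁻⁴ K⁻¹
Layer 2 at 14 °C → α = 1.9×10⁻⁴ K⁻¹
Layer 3 at 2 °C → α = 0.84×10⁻⁴ K⁻¹
68 × 2.5×10⁻⁴ × 0.95 = 0.01615 m
68–468 m: 1.9×10⁻⁴ × 1.3 × 400 = 0.09880 m
468–1568 m: 0.3 × 1100 × 0.84×10⁻⁴ = 0.02772 m
Δh = 0.01615 + 0.09880 + 0.02772 = 0.14267 m

Δh ≈ 140 mm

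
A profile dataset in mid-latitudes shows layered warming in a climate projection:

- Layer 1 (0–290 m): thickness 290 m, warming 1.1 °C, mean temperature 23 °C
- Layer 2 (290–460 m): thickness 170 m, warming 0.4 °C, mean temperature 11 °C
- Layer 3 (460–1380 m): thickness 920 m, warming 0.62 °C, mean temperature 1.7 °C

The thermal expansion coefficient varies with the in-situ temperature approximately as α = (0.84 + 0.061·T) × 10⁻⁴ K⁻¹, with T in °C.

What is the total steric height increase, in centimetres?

Layer 1: α = (0.84 + 0.061×23)×10⁻⁴ = 2.243×10⁻⁴ K⁻¹
Layer 2: α = (0.84 + 0.061×11)×10⁻⁴ = 1.511×10⁻⁴ K⁻¹
Layer 3: α = (0.84 + 0.061×1.7)×10⁻⁴ = 0.9437×10⁻⁴ K⁻¹
2.243×10⁻⁴ × 1.1 × 290 = 0.0715517 m
290–460 m: 0.4 × 1.511×10⁻⁴ × 170 = 0.0102748 m
920 × 0.9437×10⁻⁴ × 0.62 = 0.053828648 m
Δh = 0.0715517 + 0.0102748 + 0.053828648 = 0.135655148 m ≈ 14 cm

14 cm of thermosteric rise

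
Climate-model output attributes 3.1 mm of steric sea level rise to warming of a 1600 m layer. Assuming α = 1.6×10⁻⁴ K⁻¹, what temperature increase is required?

ΔT = Δh/(αH) = 0.0031 / (1.6×10⁻⁴ × 1600) ≈ 0.01211 °C

about 0.012 °C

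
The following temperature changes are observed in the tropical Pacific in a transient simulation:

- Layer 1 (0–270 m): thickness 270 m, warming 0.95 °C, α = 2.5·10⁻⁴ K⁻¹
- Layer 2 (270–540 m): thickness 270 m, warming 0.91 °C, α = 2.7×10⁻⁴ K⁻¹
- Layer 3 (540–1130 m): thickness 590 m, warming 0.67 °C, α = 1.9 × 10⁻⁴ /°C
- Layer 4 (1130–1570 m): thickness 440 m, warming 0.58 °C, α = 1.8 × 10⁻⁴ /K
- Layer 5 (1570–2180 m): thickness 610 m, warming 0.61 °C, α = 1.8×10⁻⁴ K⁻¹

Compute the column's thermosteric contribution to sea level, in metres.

0–270 m: 270 × 0.95 × 2.5×10⁻⁴ = 0.064125 m
2.7×10⁻⁴ × 270 × 0.91 = 0.066339 m
Layer 3: 0.67 × 1.9×10⁻⁴ × 590 = 0.075107 m
1130–1570 m: 0.58 × 440 × 1.8×10⁻⁴ = 0.045936 m
610 × 0.61 × 1.8×10⁻⁴ = 0.066978 m
Δh = 0.064125 + 0.066339 + 0.075107 + 0.045936 + 0.066978 = 0.318485 m ≈ 0.318 m

about 0.318 m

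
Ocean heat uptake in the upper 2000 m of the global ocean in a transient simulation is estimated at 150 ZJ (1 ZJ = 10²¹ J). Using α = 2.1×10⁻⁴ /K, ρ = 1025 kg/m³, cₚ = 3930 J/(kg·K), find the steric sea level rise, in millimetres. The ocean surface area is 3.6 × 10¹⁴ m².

Per unit area: Q = 150×10²¹ / (3.6×10¹⁴) ≈ 4.167×10⁸ J/m²
Δh = αQ/(ρcₚ) = 2.1×10⁻⁴ × 4.167×10⁸ / (1025 × 3930) ≈ 0.021723 m

Δh = 22 mm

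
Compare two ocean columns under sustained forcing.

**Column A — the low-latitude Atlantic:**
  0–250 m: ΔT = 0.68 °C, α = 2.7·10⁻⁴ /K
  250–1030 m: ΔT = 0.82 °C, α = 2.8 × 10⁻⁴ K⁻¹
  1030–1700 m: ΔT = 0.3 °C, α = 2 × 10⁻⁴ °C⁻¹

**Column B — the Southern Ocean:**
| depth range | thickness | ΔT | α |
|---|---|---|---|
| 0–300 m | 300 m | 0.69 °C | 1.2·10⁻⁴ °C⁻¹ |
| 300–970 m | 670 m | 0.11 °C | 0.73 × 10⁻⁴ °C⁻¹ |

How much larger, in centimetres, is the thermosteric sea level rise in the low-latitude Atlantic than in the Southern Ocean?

A 2.7×10⁻⁴ × 0.68 × 250 = 0.04590 m
A 250–1030 m: 780 × 0.82 × 2.8×10⁻⁴ = 0.179088 m
A 1030–1700 m: 2×10⁻⁴ × 0.3 × 670 = 0.04020 m
A total: 0.265188 m
B 1.2×10⁻⁴ × 300 × 0.69 = 0.02484 m
B Layer 2: 670 × 0.73×10⁻⁴ × 0.11 = 0.0053801 m
B total: 0.0302201 m
Difference: 0.265188 − 0.0302201 = 0.2349679 m

Δh_A − Δh_B ≈ 23 cm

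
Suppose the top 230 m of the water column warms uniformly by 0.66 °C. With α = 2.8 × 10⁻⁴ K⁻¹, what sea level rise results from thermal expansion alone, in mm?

43 mm of thermosteric rise

Δh = αΔT·H = 2.8×10⁻⁴ × 0.66 × 230 = 0.042504 m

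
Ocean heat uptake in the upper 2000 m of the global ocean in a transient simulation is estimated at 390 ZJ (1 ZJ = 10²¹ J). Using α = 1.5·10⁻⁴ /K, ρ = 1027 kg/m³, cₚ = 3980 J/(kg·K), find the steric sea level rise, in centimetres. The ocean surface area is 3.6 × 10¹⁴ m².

Δh = 4.0 cm

Per unit area: Q = 390×10²¹ / (3.6×10¹⁴) ≈ 1.083×10⁹ J/m²
Δh = αQ/(ρcₚ) = 1.5×10⁻⁴ × 1.083×10⁹ / (1027 × 3980) ≈ 0.039744 m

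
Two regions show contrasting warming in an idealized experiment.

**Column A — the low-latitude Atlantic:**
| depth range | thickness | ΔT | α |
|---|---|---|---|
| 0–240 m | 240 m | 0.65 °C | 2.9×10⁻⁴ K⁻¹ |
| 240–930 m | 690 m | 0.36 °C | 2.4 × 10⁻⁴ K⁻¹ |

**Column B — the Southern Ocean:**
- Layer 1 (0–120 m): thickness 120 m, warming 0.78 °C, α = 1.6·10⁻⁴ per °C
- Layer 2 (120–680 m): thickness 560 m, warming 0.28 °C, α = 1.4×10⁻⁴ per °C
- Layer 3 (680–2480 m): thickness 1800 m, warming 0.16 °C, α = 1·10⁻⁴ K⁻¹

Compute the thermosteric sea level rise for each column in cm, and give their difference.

A 240 × 0.65 × 2.9×10⁻⁴ = 0.04524 m
A 240–930 m: 0.36 × 2.4×10⁻⁴ × 690 = 0.059616 m
A total: 0.104856 m
B 0.78 × 1.6×10⁻⁴ × 120 = 0.014976 m
B Layer 2: 1.4×10⁻⁴ × 560 × 0.28 = 0.021952 m
B Layer 3: 0.16 × 1×10⁻⁴ × 1800 = 0.02880 m
B total: 0.065728 m
Difference: 0.104856 − 0.065728 = 0.039128 m

Δh_A ≈ 10 cm, Δh_B ≈ 6.6 cm; difference ≈ 3.9 cm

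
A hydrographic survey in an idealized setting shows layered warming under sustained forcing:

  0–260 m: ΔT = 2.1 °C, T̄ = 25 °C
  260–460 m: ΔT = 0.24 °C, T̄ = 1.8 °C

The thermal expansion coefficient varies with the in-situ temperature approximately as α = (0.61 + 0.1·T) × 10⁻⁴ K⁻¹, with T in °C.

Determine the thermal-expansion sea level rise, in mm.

Layer 1: α = (0.61 + 0.1×25)×10⁻⁴ = 3.11×10⁻⁴ K⁻¹
Layer 2: α = (0.61 + 0.1×1.8)×10⁻⁴ = 0.79×10⁻⁴ K⁻¹
260 × 3.11×10⁻⁴ × 2.1 = 0.169806 m
200 × 0.79×10⁻⁴ × 0.24 = 0.003792 m
Δh = 0.169806 + 0.003792 = 0.173598 m

Δh = 170 mm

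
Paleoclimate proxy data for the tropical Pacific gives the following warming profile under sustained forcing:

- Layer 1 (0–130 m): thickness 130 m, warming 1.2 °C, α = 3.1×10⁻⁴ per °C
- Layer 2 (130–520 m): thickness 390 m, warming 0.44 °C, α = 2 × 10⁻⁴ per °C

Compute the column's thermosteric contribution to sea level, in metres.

0–130 m: 130 × 3.1×10⁻⁴ × 1.2 = 0.04836 m
130–520 m: 0.44 × 2×10⁻⁴ × 390 = 0.03432 m
Δh = 0.04836 + 0.03432 = 0.08268 m

Δh = 0.083 m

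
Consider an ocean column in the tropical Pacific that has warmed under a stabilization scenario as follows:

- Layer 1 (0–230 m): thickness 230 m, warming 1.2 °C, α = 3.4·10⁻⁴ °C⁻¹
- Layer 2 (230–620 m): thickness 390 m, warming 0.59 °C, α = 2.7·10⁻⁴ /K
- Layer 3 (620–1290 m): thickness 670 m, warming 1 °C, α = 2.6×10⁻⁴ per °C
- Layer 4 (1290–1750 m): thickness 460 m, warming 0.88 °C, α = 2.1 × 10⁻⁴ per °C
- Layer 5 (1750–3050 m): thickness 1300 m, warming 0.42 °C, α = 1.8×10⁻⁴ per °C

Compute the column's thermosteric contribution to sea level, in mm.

Δh ≈ 513 mm

3.4×10⁻⁴ × 1.2 × 230 = 0.09384 m
2.7×10⁻⁴ × 390 × 0.59 = 0.062127 m
620–1290 m: 670 × 2.6×10⁻⁴ × 1 = 0.17420 m
Layer 4: 460 × 0.88 × 2.1×10⁻⁴ = 0.085008 m
Layer 5: 1300 × 1.8×10⁻⁴ × 0.42 = 0.09828 m
Δh = 0.09384 + 0.062127 + 0.17420 + 0.085008 + 0.09828 = 0.513455 m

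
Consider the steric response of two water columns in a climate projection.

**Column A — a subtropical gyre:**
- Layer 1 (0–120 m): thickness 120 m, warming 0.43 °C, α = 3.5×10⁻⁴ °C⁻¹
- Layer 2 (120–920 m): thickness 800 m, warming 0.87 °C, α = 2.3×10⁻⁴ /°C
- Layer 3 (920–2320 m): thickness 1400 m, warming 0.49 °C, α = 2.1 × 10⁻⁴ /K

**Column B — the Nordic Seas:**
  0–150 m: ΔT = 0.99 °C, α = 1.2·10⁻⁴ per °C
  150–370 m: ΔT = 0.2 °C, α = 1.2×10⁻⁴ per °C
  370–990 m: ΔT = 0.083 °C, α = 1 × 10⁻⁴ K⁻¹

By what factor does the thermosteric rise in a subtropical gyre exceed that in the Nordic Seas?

11.4

A Layer 1: 3.5×10⁻⁴ × 0.43 × 120 = 0.01806 m
A 120–920 m: 0.87 × 2.3×10⁻⁴ × 800 = 0.16008 m
A 1400 × 0.49 × 2.1×10⁻⁴ = 0.14406 m
A total: 0.32220 m
B 1.2×10⁻⁴ × 150 × 0.99 = 0.01782 m
B 1.2×10⁻⁴ × 220 × 0.2 = 0.00528 m
B 0.083 × 620 × 1×10⁻⁴ = 0.005146 m
B total: 0.028246 m
Ratio: 0.32220 / 0.028246 ≈ 11.41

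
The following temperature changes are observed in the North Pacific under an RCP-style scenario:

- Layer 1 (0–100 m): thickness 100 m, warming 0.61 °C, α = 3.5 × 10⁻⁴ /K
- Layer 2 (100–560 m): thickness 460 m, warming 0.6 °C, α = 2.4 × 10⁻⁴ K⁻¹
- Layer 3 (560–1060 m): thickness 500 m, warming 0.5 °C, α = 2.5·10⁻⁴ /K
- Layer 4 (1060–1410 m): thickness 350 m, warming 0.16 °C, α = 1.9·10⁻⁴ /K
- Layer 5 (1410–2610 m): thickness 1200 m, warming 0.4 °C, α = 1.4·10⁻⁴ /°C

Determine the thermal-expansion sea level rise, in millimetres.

Δh = 228 mm

Layer 1: 3.5×10⁻⁴ × 0.61 × 100 = 0.02135 m
100–560 m: 0.6 × 460 × 2.4×10⁻⁴ = 0.06624 m
Layer 3: 500 × 0.5 × 2.5×10⁻⁴ = 0.06250 m
1060–1410 m: 350 × 0.16 × 1.9×10⁻⁴ = 0.01064 m
Layer 5: 1.4×10⁻⁴ × 0.4 × 1200 = 0.06720 m
Δh = 0.02135 + 0.06624 + 0.06250 + 0.01064 + 0.06720 = 0.22793 m ≈ 228 mm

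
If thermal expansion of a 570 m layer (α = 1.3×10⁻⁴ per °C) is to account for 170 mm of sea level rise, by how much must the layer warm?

about 2.29 K

ΔT = Δh/(αH) = 0.17 / (1.3×10⁻⁴ × 570) ≈ 2.294 K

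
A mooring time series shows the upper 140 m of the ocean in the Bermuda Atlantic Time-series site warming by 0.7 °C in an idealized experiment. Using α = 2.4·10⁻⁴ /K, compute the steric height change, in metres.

Δh = αΔT·H = 2.4×10⁻⁴ × 0.7 × 140 = 0.02352 m

Δh = 0.0235 m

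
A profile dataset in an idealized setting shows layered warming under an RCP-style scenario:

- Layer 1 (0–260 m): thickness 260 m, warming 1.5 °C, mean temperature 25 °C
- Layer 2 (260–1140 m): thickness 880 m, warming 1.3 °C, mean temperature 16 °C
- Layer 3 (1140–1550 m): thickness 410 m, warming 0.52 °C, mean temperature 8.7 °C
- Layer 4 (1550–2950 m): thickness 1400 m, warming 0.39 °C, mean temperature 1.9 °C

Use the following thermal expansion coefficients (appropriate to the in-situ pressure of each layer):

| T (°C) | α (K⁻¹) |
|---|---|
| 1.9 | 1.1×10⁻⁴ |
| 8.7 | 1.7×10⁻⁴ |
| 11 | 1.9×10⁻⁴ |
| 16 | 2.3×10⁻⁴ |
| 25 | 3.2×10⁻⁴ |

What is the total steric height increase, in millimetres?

Δh = 484 mm

Layer 1 at 25 °C → α = 3.2×10⁻⁴ K⁻¹
Layer 2 at 16 °C → α = 2.3×10⁻⁴ K⁻¹
Layer 3 at 8.7 °C → α = 1.7×10⁻⁴ K⁻¹
Layer 4 at 1.9 °C → α = 1.1×10⁻⁴ K⁻¹
260 × 3.2×10⁻⁴ × 1.5 = 0.12480 m
Layer 2: 2.3×10⁻⁴ × 1.3 × 880 = 0.26312 m
1140–1550 m: 0.52 × 1.7×10⁻⁴ × 410 = 0.036244 m
1550–2950 m: 0.39 × 1400 × 1.1×10⁻⁴ = 0.06006 m
Δh = 0.12480 + 0.26312 + 0.036244 + 0.06006 = 0.484224 m ≈ 484 mm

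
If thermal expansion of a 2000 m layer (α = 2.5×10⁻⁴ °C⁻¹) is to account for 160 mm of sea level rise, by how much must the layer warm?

ΔT = Δh/(αH) = 0.16 / (2.5×10⁻⁴ × 2000) = 0.3200 °C

about 0.320 °C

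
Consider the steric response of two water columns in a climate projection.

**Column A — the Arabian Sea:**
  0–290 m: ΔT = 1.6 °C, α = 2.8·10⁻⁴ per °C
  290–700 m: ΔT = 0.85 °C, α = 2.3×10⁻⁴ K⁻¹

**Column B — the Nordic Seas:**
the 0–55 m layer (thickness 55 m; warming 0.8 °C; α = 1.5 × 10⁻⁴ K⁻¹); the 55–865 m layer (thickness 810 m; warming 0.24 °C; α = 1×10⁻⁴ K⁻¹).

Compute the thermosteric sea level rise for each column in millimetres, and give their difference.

A: 210 mm; B: 26.0 mm; difference 184 mm

A 0–290 m: 1.6 × 2.8×10⁻⁴ × 290 = 0.12992 m
A 290–700 m: 2.3×10⁻⁴ × 0.85 × 410 = 0.080155 m
A total: 0.210075 m
B 0.8 × 55 × 1.5×10⁻⁴ = 0.00660 m
B 810 × 0.24 × 1×10⁻⁴ = 0.01944 m
B total: 0.02604 m
Difference: 0.210075 − 0.02604 = 0.184035 m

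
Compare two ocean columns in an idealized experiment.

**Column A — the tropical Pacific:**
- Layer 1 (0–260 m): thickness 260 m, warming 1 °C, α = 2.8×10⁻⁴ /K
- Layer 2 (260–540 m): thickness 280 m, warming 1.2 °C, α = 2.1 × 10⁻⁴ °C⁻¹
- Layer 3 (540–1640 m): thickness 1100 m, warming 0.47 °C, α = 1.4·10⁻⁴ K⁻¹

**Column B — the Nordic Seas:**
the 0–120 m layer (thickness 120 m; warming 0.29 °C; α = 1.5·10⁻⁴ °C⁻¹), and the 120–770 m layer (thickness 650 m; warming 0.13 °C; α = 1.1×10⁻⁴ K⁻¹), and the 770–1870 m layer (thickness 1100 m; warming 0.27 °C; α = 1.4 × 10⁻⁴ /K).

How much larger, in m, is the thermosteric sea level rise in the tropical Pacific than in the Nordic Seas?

A 1 × 2.8×10⁻⁴ × 260 = 0.07280 m
A 2.1×10⁻⁴ × 280 × 1.2 = 0.07056 m
A 540–1640 m: 0.47 × 1100 × 1.4×10⁻⁴ = 0.07238 m
A total: 0.21574 m
B 0–120 m: 1.5×10⁻⁴ × 0.29 × 120 = 0.00522 m
B Layer 2: 1.1×10⁻⁴ × 650 × 0.13 = 0.009295 m
B 1100 × 0.27 × 1.4×10⁻⁴ = 0.04158 m
B total: 0.056095 m
Difference: 0.21574 − 0.056095 = 0.159645 m

0.160 m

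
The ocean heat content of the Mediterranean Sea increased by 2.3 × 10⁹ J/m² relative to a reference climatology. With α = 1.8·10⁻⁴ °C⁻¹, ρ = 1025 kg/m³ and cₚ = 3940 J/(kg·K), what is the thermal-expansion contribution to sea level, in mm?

Δh = αQ/(ρcₚ) = 1.8×10⁻⁴ × 2.3×10⁹ / (1025 × 3940) ≈ 0.10251 m

Δh = 100 mm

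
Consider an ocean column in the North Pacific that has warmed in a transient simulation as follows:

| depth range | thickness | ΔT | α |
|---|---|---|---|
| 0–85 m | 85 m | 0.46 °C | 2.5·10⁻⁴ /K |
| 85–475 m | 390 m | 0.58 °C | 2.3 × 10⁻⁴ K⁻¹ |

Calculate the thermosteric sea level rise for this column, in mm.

Δh = 61.8 mm

0–85 m: 2.5×10⁻⁴ × 0.46 × 85 = 0.009775 m
85–475 m: 2.3×10⁻⁴ × 390 × 0.58 = 0.052026 m
Δh = 0.009775 + 0.052026 = 0.061801 m ≈ 61.8 mm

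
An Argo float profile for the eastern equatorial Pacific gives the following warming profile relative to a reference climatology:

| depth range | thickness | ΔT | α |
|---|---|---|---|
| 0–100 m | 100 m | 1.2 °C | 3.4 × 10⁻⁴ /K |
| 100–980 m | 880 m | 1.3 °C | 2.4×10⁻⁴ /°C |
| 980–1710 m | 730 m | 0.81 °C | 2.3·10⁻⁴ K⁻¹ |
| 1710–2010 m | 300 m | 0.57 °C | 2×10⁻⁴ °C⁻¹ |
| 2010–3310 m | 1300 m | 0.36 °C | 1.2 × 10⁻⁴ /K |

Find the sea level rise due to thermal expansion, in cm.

about 54.2 cm

3.4×10⁻⁴ × 1.2 × 100 = 0.04080 m
Layer 2: 1.3 × 880 × 2.4×10⁻⁴ = 0.27456 m
980–1710 m: 730 × 2.3×10⁻⁴ × 0.81 = 0.135999 m
1710–2010 m: 300 × 0.57 × 2×10⁻⁴ = 0.03420 m
0.36 × 1300 × 1.2×10⁻⁴ = 0.05616 m
Δh = 0.04080 + 0.27456 + 0.135999 + 0.03420 + 0.05616 = 0.541719 m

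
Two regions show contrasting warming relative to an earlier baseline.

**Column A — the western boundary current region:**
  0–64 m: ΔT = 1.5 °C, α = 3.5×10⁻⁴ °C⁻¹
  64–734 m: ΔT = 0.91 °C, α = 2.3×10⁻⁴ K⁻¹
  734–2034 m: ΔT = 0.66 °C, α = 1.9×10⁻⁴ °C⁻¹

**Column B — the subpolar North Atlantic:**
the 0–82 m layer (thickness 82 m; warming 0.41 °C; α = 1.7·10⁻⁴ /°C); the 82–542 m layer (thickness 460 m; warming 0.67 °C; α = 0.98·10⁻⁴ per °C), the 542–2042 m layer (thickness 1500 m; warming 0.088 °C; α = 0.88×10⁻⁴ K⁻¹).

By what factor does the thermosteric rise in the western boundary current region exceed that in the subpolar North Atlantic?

A 0–64 m: 3.5×10⁻⁴ × 64 × 1.5 = 0.03360 m
A 64–734 m: 2.3×10⁻⁴ × 670 × 0.91 = 0.140231 m
A 734–2034 m: 1300 × 0.66 × 1.9×10⁻⁴ = 0.16302 m
A total: 0.336851 m
B 0–82 m: 0.41 × 82 × 1.7×10⁻⁴ = 0.0057154 m
B 82–542 m: 460 × 0.98×10⁻⁴ × 0.67 = 0.0302036 m
B Layer 3: 0.88×10⁻⁴ × 1500 × 0.088 = 0.011616 m
B total: 0.047535 m
Ratio: 0.336851 / 0.047535 ≈ 7.086

7.1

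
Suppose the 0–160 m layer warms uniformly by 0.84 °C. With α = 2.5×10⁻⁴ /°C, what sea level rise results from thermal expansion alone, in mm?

Δh ≈ 34 mm

Δh = αΔT·H = 2.5×10⁻⁴ × 0.84 × 160 = 0.03360 m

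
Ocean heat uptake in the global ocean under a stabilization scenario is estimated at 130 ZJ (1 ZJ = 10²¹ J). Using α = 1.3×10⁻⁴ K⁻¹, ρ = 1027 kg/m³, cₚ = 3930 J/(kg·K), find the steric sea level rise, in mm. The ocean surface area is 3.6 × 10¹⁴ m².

Per unit area: Q = 130×10²¹ / (3.6×10¹⁴) ≈ 3.611×10⁸ J/m²
Δh = αQ/(ρcₚ) = 1.3×10⁻⁴ × 3.611×10⁸ / (1027 × 3930) ≈ 0.011631 m

about 12 mm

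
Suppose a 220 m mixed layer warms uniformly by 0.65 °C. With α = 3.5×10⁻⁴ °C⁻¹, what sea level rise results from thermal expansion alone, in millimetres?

Δh = 50.1 mm

Δh = αΔT·H = 3.5×10⁻⁴ × 0.65 × 220 = 0.05005 m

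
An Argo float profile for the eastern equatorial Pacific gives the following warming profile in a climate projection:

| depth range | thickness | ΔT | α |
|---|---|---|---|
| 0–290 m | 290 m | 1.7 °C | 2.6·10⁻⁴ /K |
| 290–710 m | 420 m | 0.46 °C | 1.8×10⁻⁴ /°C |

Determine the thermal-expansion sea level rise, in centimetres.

Δh = 16.3 cm

290 × 1.7 × 2.6×10⁻⁴ = 0.12818 m
290–710 m: 0.46 × 420 × 1.8×10⁻⁴ = 0.034776 m
Δh = 0.12818 + 0.034776 = 0.162956 m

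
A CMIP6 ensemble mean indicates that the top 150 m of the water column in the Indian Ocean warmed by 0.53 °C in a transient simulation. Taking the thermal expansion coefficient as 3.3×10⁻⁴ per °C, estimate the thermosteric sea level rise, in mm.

Δh = αΔT·H = 3.3×10⁻⁴ × 0.53 × 150 = 0.026235 m

Δh = 26.2 mm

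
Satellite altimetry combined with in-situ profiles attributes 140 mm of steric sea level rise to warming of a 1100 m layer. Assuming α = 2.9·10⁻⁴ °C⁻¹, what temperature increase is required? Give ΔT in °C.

ΔT ≈ 0.439 °C

ΔT = Δh/(αH) = 0.14 / (2.9×10⁻⁴ × 1100) ≈ 0.4389 °C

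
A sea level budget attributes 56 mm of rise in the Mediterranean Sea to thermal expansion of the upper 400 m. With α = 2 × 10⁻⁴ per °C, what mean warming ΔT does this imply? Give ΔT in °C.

0.70 °C

ΔT = Δh/(αH) = 0.056 / (2×10⁻⁴ × 400) = 0.7000 °C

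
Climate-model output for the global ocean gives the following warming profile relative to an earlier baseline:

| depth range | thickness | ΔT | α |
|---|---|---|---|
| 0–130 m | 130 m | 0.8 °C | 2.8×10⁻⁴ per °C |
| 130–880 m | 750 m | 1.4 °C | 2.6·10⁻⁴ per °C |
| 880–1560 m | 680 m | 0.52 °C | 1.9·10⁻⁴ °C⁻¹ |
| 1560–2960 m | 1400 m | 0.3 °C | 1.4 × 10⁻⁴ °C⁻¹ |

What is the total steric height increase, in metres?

Δh ≈ 0.428 m

0–130 m: 2.8×10⁻⁴ × 130 × 0.8 = 0.02912 m
130–880 m: 1.4 × 2.6×10⁻⁴ × 750 = 0.27300 m
880–1560 m: 680 × 0.52 × 1.9×10⁻⁴ = 0.067184 m
1560–2960 m: 1.4×10⁻⁴ × 0.3 × 1400 = 0.05880 m
Δh = 0.02912 + 0.27300 + 0.067184 + 0.05880 = 0.428104 m ≈ 0.428 m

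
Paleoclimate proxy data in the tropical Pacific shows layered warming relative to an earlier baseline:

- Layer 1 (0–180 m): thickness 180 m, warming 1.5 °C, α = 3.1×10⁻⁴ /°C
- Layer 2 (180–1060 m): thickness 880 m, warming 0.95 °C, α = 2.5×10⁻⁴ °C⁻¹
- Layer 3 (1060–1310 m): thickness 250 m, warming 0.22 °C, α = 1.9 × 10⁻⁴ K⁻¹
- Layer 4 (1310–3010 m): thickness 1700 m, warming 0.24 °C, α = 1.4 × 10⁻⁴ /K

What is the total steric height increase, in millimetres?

Layer 1: 1.5 × 180 × 3.1×10⁻⁴ = 0.08370 m
180–1060 m: 2.5×10⁻⁴ × 0.95 × 880 = 0.20900 m
1060–1310 m: 0.22 × 1.9×10⁻⁴ × 250 = 0.01045 m
Layer 4: 1700 × 0.24 × 1.4×10⁻⁴ = 0.05712 m
Δh = 0.08370 + 0.20900 + 0.01045 + 0.05712 = 0.36027 m

360 mm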